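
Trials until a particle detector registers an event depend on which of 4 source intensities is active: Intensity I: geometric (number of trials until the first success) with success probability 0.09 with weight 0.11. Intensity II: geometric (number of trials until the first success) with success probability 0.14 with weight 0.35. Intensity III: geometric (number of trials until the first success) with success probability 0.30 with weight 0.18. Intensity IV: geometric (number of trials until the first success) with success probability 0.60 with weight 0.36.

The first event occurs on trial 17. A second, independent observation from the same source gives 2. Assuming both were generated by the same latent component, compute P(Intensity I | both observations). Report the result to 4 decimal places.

Posterior ∝ prior × likelihood, so P(k | x) ∝ P(Z=k) f_k(x); normalise over all components.
Since both observations come from the same component, the likelihood for component k is f_k(x₁)·f_k(x₂).
  p_I = [0.0199024] × [0.0819] = 0.00163
  p_II = [0.0125344] × [0.1204] = 0.00150914
  p_III = [0.000996988] × [0.21] = 0.000209367
  p_IV = [2.57698e-07] × [0.24] = 6.18475e-08
Weight by the priors:
  P(Z=I)·p_I = 0.11 × 0.00163 = 0.0001793
  P(Z=II)·p_II = 0.35 × 0.00150914 = 0.000528199
  P(Z=III)·p_III = 0.18 × 0.000209367 = 3.76861e-05
  P(Z=IV)·p_IV = 0.36 × 6.18475e-08 = 2.22651e-08
Marginal: 0.0001793 + 0.000528199 + 3.76861e-05 + 2.22651e-08 = 0.000745208
P(Intensity I | data) = 0.0001793 / 0.000745208 ≈ 0.2406

0.2406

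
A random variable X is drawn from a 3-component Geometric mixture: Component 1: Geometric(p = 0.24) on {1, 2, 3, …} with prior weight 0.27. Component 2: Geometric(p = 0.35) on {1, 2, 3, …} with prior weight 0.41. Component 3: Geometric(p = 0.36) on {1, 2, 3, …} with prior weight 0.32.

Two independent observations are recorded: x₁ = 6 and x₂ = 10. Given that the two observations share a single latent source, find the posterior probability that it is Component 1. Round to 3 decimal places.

0.624

Apply Bayes' rule: the posterior for each component is proportional to its prior times its likelihood at x.
Since both observations come from the same component, the likelihood for component k is f_k(x₁)·f_k(x₂).
  f_1 = [0.0608526] × [0.0203018] = 0.00123541
  f_2 = [0.0406102] × [0.00724917] = 0.00029439
  f_3 = [0.0386547] × [0.00648518] = 0.000250683
Prior × likelihood for each component:
  π_1·f_1 = 0.27 × 0.00123541 = 0.000333562
  π_2·f_2 = 0.41 × 0.00029439 = 0.0001207
  π_3·f_3 = 0.32 × 0.000250683 = 8.02185e-05
Marginal: 0.000333562 + 0.0001207 + 8.02185e-05 = 0.00053448
P(Component 1 | data) = 0.000333562 / 0.00053448 ≈ 0.624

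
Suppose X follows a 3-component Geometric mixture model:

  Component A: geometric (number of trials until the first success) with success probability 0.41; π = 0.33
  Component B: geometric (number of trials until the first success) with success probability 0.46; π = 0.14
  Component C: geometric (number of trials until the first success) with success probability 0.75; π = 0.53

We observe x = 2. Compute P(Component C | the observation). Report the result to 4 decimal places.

The responsibility of component k is π_k f_k(x) divided by Σ_j π_j f_j(x).
Geometric probabilities:
  f_A = 0.41·(1−0.41)^1 = 0.41·0.59 = 0.2419
  f_B = 0.46·(1−0.46)^1 = 0.46·0.54 = 0.2484
  f_C = 0.75·(1−0.75)^1 = 0.75·0.25 = 0.1875
Unnormalised posteriors:
  π_A·f_A = 0.33 × 0.2419 = 0.079827
  π_B·f_B = 0.14 × 0.2484 = 0.034776
  π_C·f_C = 0.53 × 0.1875 = 0.099375
Normaliser: 0.079827 + 0.034776 + 0.099375 = 0.213978
Responsibility of Component C: 0.099375 / 0.213978 ≈ 0.4644

0.4644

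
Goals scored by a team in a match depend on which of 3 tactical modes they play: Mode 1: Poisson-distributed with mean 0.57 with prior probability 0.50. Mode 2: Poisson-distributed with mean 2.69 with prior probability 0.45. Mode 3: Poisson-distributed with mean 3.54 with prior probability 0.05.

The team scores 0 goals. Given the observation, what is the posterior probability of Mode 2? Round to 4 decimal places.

Apply Bayes' rule: the posterior for each component is proportional to its prior times its likelihood at x.
Poisson probabilities:
  f_1 = 0.565525
  f_2 = 0.0678809
  f_3 = 0.0290133
Multiply by the mixture weights:
  π_1·f_1 = 0.50 × 0.565525 = 0.282763
  π_2·f_2 = 0.45 × 0.0678809 = 0.0305464
  π_3·f_3 = 0.05 × 0.0290133 = 0.00145067
Denominator: 0.282763 + 0.0305464 + 0.00145067 = 0.31476
P(Mode 2 | data) ≈ 0.0970

0.0970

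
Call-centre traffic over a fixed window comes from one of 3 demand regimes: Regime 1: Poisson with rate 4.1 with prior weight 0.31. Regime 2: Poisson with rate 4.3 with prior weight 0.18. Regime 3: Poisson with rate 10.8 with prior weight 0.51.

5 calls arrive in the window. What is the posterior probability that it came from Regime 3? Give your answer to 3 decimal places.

Apply Bayes' rule: the posterior for each component is proportional to its prior times its likelihood at x.
Poisson probabilities:
  f_1 = 0.160004
  f_2 = 0.166224
  f_3 = 0.024978
Unnormalised posteriors:
  P(Z=1)·f_1 = 0.31 × 0.160004 = 0.0496012
  P(Z=2)·f_2 = 0.18 × 0.166224 = 0.0299204
  P(Z=3)·f_3 = 0.51 × 0.024978 = 0.0127388
Marginal: 0.0496012 + 0.0299204 + 0.0127388 = 0.0922604
P(Regime 3 | x) ≈ 0.138

0.138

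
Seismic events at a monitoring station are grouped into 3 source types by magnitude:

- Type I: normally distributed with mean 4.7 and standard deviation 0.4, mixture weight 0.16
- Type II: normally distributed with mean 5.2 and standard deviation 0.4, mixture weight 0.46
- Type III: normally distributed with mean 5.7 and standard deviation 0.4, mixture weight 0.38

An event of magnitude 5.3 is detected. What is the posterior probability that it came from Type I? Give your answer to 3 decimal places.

0.071

P(component k | x) = π_k·f_k(x) / marginal(x), where marginal(x) = Σ_j π_j·f_j(x).
Component likelihoods at x = 5.3:
  f_I = 0.323794
  f_II = 0.96667
  f_III = 0.604927
Unnormalised posteriors:
  π_I·f_I = 0.16 × 0.323794 = 0.051807
  π_II·f_II = 0.46 × 0.96667 = 0.444668
  π_III·f_III = 0.38 × 0.604927 = 0.229872
Evidence: 0.051807 + 0.444668 + 0.229872 = 0.726348
P(Type I | x) ≈ 0.071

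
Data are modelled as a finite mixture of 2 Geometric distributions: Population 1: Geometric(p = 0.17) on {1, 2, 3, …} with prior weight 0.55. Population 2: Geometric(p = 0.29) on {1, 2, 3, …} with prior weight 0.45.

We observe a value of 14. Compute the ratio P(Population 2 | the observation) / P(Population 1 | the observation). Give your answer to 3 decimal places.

0.183

Posterior odds = (P(Z=i) f_i(x)) / (P(Z=j) f_j(x)); the normalising sum cancels.
Evaluate each component's likelihood at the observed value:
  p_1 = 0.0150822
  p_2 = 0.00337875
Odds = (0.45/0.55) × (0.00337875/0.0150822) = 0.818182 × 0.224023 ≈ 0.183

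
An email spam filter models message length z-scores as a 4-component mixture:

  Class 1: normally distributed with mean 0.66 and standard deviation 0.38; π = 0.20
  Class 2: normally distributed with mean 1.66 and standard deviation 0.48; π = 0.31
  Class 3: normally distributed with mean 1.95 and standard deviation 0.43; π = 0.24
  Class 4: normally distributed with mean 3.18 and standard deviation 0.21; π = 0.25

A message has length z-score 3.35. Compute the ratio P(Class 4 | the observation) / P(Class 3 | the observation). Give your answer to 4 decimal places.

The posterior odds equal the prior odds times the likelihood ratio: (π_i/π_j)·(f_i(x)/f_j(x)).
Component likelihoods at x = 3.35:
  f_1 = (1/(0.38·√(2π)))·exp(−(3.35−0.66)²/(2·0.38²)) = 1.049848·exp(-25.05575) = 1.37897e-11
  f_2 = (1/(0.48·√(2π)))·exp(−(3.35−1.66)²/(2·0.48²)) = 0.831130·exp(-6.19813) = 0.00168987
  f_3 = (1/(0.43·√(2π)))·exp(−(3.35−1.95)²/(2·0.43²)) = 0.927773·exp(-5.30016) = 0.00463031
  f_4 = (1/(0.21·√(2π)))·exp(−(3.35−3.18)²/(2·0.21²)) = 1.899725·exp(-0.32766) = 1.36895
Posterior odds = (π_4·f_4) / (π_3·f_3) = (0.25·1.36895) / (0.24·0.00463031) = 0.342238 / 0.00111128 ≈ 307.9685

307.9685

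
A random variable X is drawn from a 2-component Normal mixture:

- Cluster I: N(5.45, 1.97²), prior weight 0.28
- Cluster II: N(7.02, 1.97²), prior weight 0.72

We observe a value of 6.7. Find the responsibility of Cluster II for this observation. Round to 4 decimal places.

0.7563

Posterior ∝ prior × likelihood, so P(k | x) ∝ w_k f_k(x); normalise over all components.
Normal densities:
  f_I = (1/(1.97·√(2π)))·exp(−(6.7−5.45)²/(2·1.97²)) = 0.202509·exp(-0.20131) = 0.165584
  f_II = (1/(1.97·√(2π)))·exp(−(6.7−7.02)²/(2·1.97²)) = 0.202509·exp(-0.01319) = 0.199855
Multiply by the mixture weights:
  w_I·f_I = 0.28 × 0.165584 = 0.0463634
  w_II·f_II = 0.72 × 0.199855 = 0.143895
Evidence: 0.0463634 + 0.143895 = 0.190259
So the posterior for Cluster II is 0.143895 / 0.190259 ≈ 0.7563.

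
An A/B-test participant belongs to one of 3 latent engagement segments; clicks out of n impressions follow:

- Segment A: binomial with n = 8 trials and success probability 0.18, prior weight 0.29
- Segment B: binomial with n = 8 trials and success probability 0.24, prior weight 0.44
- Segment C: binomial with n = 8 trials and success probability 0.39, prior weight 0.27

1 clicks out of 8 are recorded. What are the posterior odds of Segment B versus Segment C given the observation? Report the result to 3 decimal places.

4.673

Since P(k|x) ∝ π_k f_k(x), the posterior odds are π_i f_i(x) / (π_j f_j(x)).
Component likelihoods at x = 1 clicks out of 8:
  f_A = 0.358971
  f_B = 0.281188
  f_C = 0.0980536
Odds = (0.44/0.27) × (0.281188/0.0980536) = 1.62963 × 2.86769 ≈ 4.673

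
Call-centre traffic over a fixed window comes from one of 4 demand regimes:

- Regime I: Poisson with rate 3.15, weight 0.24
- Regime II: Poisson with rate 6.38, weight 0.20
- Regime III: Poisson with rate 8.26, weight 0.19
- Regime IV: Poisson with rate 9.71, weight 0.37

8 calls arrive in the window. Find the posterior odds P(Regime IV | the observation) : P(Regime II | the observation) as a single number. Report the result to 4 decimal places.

1.9062

The posterior odds equal the prior odds times the likelihood ratio: (P(Z=i)/P(Z=j))·(f_i(x)/f_j(x)).
Evaluate each component's likelihood at the observed value:
  f_I = e^(−3.15)·3.15^8/8! = 0.0103023
  f_II = e^(−6.38)·6.38^8/8! = 0.115411
  f_III = e^(−8.26)·8.26^8/8! = 0.13901
  f_IV = e^(−9.71)·9.71^8/8! = 0.118914
Odds = (0.37/0.20) × (0.118914/0.115411) = 1.85 × 1.03036 ≈ 1.9062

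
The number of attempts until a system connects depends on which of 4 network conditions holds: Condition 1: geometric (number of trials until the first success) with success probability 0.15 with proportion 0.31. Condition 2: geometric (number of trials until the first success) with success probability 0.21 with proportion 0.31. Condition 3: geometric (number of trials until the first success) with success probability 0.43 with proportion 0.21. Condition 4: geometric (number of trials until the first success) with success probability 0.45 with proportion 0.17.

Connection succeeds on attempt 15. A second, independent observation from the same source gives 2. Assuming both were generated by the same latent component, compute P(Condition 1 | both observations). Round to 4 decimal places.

The responsibility of component k is π_k f_k(x) divided by Σ_j π_j f_j(x).
Since both observations come from the same component, the likelihood for component k is f_k(x₁)·f_k(x₂).
  p_1 = [0.15·(1−0.15)^14 = 0.15·0.10277 = 0.0154155] × [0.1275] = 0.00196547
  p_2 = [0.21·(1−0.21)^14 = 0.21·0.036879 = 0.00774459] × [0.1659] = 0.00128483
  p_3 = [0.43·(1−0.43)^14 = 0.43·0.000382162 = 0.00016433] × [0.2451] = 4.02772e-05
  p_4 = [0.45·(1−0.45)^14 = 0.45·0.000231781 = 0.000104301] × [0.2475] = 2.58146e-05
Prior × likelihood for each component:
  π_1·p_1 = 0.31 × 0.00196547 = 0.000609296
  π_2·p_2 = 0.31 × 0.00128483 = 0.000398297
  π_3·p_3 = 0.21 × 4.02772e-05 = 8.45822e-06
  π_4·p_4 = 0.17 × 2.58146e-05 = 4.38848e-06
Evidence: 0.000609296 + 0.000398297 + 8.45822e-06 + 4.38848e-06 = 0.00102044
So the posterior for Condition 1 is 0.000609296 / 0.00102044 ≈ 0.5971.

0.5971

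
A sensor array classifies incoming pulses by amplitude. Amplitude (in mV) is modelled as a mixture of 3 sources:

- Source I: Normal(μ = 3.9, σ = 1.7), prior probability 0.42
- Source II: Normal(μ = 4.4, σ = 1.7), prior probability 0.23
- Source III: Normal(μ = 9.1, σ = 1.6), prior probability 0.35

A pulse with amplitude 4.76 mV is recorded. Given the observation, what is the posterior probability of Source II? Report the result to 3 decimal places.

0.372

By Bayes' theorem, P(k | x) = π_k f_k(x) / Σ_j π_j f_j(x).
Component likelihoods at x = 4.76 mV:
  p_I = (1/(1.7·√(2π)))·exp(−(4.76−3.9)²/(2·1.7²)) = 0.234672·exp(-0.12796) = 0.206485
  p_II = (1/(1.7·√(2π)))·exp(−(4.76−4.4)²/(2·1.7²)) = 0.234672·exp(-0.02242) = 0.229469
  p_III = (1/(1.6·√(2π)))·exp(−(4.76−9.1)²/(2·1.6²)) = 0.249339·exp(-3.67883) = 0.00629644
Weight by the priors:
  π_I·p_I = 0.42 × 0.206485 = 0.0867239
  π_II·p_II = 0.23 × 0.229469 = 0.0527778
  π_III·p_III = 0.35 × 0.00629644 = 0.00220376
Marginal: 0.0867239 + 0.0527778 + 0.00220376 = 0.141705
P(Source II | 4.76 mV) = 0.0527778 / 0.141705 ≈ 0.372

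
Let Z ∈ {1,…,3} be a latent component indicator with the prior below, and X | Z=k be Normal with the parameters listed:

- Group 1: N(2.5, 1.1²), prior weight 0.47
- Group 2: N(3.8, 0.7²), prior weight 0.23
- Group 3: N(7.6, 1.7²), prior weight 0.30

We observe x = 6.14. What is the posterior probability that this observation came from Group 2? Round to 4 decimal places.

By Bayes' theorem, P(k | x) = P(Z=k) f_k(x) / Σ_j P(Z=j) f_j(x).
Normal densities:
  L_1 = (1/(1.1·√(2π)))·exp(−(6.14−2.5)²/(2·1.1²)) = 0.362675·exp(-5.47504) = 0.00151963
  L_2 = (1/(0.7·√(2π)))·exp(−(6.14−3.8)²/(2·0.7²)) = 0.569918·exp(-5.58735) = 0.00213431
  L_3 = (1/(1.7·√(2π)))·exp(−(6.14−7.6)²/(2·1.7²)) = 0.234672·exp(-0.36879) = 0.162292
Prior × likelihood for each component:
  P(Z=1)·L_1 = 0.47 × 0.00151963 = 0.000714225
  P(Z=2)·L_2 = 0.23 × 0.00213431 = 0.000490892
  P(Z=3)·L_3 = 0.30 × 0.162292 = 0.0486877
Evidence: 0.000714225 + 0.000490892 + 0.0486877 = 0.0498928
So the posterior for Group 2 is 0.000490892 / 0.0498928 ≈ 0.0098.

0.0098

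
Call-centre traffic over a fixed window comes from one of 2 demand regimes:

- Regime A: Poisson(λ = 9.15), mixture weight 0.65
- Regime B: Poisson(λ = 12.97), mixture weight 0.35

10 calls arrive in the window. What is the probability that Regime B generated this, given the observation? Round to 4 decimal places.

0.2788

The responsibility of component k is π_k f_k(x) divided by Σ_j π_j f_j(x).
Component likelihoods at x = 10 calls:
  L_A = 0.120407
  L_B = 0.0864644
Multiply by the mixture weights:
  π_A·L_A = 0.65 × 0.120407 = 0.0782648
  π_B·L_B = 0.35 × 0.0864644 = 0.0302625
Sum: 0.0782648 + 0.0302625 = 0.108527
P(Regime B | x) = 0.0302625 / 0.108527 ≈ 0.2788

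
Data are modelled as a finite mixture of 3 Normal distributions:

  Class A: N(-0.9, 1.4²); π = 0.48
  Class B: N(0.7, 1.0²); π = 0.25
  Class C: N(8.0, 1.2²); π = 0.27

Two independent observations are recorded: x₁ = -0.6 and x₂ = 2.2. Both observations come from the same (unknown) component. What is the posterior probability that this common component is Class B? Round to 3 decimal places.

Apply Bayes' rule: the posterior for each component is proportional to its prior times its likelihood at x.
Since both observations come from the same component, the likelihood for component k is f_k(x₁)·f_k(x₂).
  p_A = [(1/(1.4·√(2π)))·exp(−(-0.6−-0.9)²/(2·1.4²)) = 0.284959·exp(-0.02296) = 0.278491] × [0.0245525] = 0.00683765
  p_B = [(1/(1.0·√(2π)))·exp(−(-0.6−0.7)²/(2·1.0²)) = 0.398942·exp(-0.84500) = 0.171369] × [0.129518] = 0.0221952
  p_C = [(1/(1.2·√(2π)))·exp(−(-0.6−8.0)²/(2·1.2²)) = 0.332452·exp(-25.68056) = 2.33779e-12] × [2.81143e-06] = 6.57254e-18
Unnormalised posteriors:
  π_A·p_A = 0.48 × 0.00683765 = 0.00328207
  π_B·p_B = 0.25 × 0.0221952 = 0.00554881
  π_C·p_C = 0.27 × 6.57254e-18 = 1.77459e-18
Normaliser: 0.00328207 + 0.00554881 + 1.77459e-18 = 0.00883088
P(Class B | x₁, x₂) = 0.00554881 / 0.00883088 ≈ 0.628

0.628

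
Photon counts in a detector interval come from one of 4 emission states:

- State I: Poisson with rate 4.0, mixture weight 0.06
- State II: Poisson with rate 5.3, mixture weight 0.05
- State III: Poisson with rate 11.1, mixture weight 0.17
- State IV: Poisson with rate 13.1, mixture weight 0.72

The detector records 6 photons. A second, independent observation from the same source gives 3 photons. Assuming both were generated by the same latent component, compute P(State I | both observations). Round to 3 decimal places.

0.554

By Bayes' theorem, P(k | x) = π_k f_k(x) / Σ_j π_j f_j(x).
Since both observations come from the same component, the likelihood for component k is f_k(x₁)·f_k(x₂).
  f_I = [0.104196] × [0.195367] = 0.0203564
  f_II = [0.15366] × [0.123856] = 0.0190317
  f_III = [0.0392588] × [0.00344468] = 0.000135234
  f_IV = [0.0143561] × [0.000766311] = 1.10013e-05
Unnormalised posteriors:
  π_I·f_I = 0.06 × 0.0203564 = 0.00122138
  π_II·f_II = 0.05 × 0.0190317 = 0.000951585
  π_III·f_III = 0.17 × 0.000135234 = 2.29898e-05
  π_IV·f_IV = 0.72 × 1.10013e-05 = 7.92091e-06
Sum: 0.00122138 + 0.000951585 + 2.29898e-05 + 7.92091e-06 = 0.00220388
Responsibility of State I: 0.00122138 / 0.00220388 ≈ 0.554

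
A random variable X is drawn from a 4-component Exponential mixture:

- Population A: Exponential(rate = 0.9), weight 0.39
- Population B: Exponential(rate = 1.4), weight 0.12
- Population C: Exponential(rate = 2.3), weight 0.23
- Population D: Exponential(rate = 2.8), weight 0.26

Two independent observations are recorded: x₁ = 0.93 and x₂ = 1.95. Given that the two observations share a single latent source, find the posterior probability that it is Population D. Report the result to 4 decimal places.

0.0213

The responsibility of component k is P(Z=k) f_k(x) divided by Σ_j P(Z=j) f_j(x).
Since both observations come from the same component, the likelihood for component k is f_k(x₁)·f_k(x₂).
  L_A = [0.389707] × [0.155617] = 0.0606448
  L_B = [0.380782] × [0.091307] = 0.0347681
  L_C = [0.270877] × [0.0259368] = 0.00702569
  L_D = [0.207136] × [0.01191] = 0.00246698
Unnormalised posteriors:
  P(Z=A)·L_A = 0.39 × 0.0606448 = 0.0236515
  P(Z=B)·L_B = 0.12 × 0.0347681 = 0.00417217
  P(Z=C)·L_C = 0.23 × 0.00702569 = 0.00161591
  P(Z=D)·L_D = 0.26 × 0.00246698 = 0.000641414
Sum: 0.0236515 + 0.00417217 + 0.00161591 + 0.000641414 = 0.030081
So the posterior for Population D is 0.000641414 / 0.030081 ≈ 0.0213.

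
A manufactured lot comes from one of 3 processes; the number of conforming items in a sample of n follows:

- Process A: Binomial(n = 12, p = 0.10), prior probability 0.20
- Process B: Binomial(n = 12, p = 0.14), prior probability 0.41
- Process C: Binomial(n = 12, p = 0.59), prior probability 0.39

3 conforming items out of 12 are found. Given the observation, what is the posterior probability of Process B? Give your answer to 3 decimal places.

Apply Bayes' rule: the posterior for each component is proportional to its prior times its likelihood at x.
Component likelihoods at x = 3 conforming items out of 12:
  p_A = 0.0852325
  p_B = 0.155343
  p_C = 0.0147922
Weight by the priors:
  P(Z=A)·p_A = 0.20 × 0.0852325 = 0.0170465
  P(Z=B)·p_B = 0.41 × 0.155343 = 0.0636908
  P(Z=C)·p_C = 0.39 × 0.0147922 = 0.00576897
Sum: 0.0170465 + 0.0636908 + 0.00576897 = 0.0865063
Responsibility of Process B: 0.0636908 / 0.0865063 ≈ 0.736

0.736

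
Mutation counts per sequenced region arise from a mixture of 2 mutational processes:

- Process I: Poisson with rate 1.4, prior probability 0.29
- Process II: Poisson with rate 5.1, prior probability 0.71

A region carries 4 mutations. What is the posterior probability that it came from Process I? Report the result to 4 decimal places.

By Bayes' theorem, P(k | x) = w_k f_k(x) / Σ_j w_j f_j(x).
Poisson probabilities:
  f_I = 0.039472
  f_II = 0.171857
Multiply by the mixture weights:
  w_I·f_I = 0.29 × 0.039472 = 0.0114469
  w_II·f_II = 0.71 × 0.171857 = 0.122019
Marginal: 0.0114469 + 0.122019 = 0.133465
So the posterior for Process I is 0.0114469 / 0.133465 ≈ 0.0858.

0.0858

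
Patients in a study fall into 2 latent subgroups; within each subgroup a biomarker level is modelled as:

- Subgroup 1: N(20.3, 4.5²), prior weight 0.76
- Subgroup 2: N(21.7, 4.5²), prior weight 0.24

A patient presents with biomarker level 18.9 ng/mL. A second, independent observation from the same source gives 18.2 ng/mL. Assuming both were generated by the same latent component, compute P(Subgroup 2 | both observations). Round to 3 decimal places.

0.184

P(component k | x) = π_k·f_k(x) / marginal(x), where marginal(x) = Σ_j π_j·f_j(x).
Since both observations come from the same component, the likelihood for component k is f_k(x₁)·f_k(x₂).
  L_1 = [0.0844656] × [0.0795074] = 0.00671564
  L_2 = [0.0730511] × [0.0655144] = 0.0047859
Unnormalised posteriors:
  π_1·L_1 = 0.76 × 0.00671564 = 0.00510389
  π_2·L_2 = 0.24 × 0.0047859 = 0.00114862
Marginal: 0.00510389 + 0.00114862 = 0.0062525
Responsibility of Subgroup 2: 0.00114862 / 0.0062525 ≈ 0.184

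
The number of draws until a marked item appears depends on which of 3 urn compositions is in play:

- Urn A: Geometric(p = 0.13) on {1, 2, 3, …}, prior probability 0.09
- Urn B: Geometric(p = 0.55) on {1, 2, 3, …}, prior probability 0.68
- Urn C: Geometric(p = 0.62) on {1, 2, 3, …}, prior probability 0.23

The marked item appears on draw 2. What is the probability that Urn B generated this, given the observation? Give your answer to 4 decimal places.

0.7234

Apply Bayes' rule: the posterior for each component is proportional to its prior times its likelihood at x.
Component likelihoods at x = 2:
  L_A = 0.13·(1−0.13)^1 = 0.13·0.87 = 0.1131
  L_B = 0.55·(1−0.55)^1 = 0.55·0.45 = 0.2475
  L_C = 0.62·(1−0.62)^1 = 0.62·0.38 = 0.2356
Weight by the priors:
  P(Z=A)·L_A = 0.09 × 0.1131 = 0.010179
  P(Z=B)·L_B = 0.68 × 0.2475 = 0.1683
  P(Z=C)·L_C = 0.23 × 0.2356 = 0.054188
Denominator: 0.010179 + 0.1683 + 0.054188 = 0.232667
P(Urn B | data) ≈ 0.7234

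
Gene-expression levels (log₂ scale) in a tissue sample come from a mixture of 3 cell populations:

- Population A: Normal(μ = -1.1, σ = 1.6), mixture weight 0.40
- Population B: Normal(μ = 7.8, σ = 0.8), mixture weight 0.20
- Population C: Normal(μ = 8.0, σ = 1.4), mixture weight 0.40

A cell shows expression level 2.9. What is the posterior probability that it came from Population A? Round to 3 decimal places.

Posterior ∝ prior × likelihood, so P(k | x) ∝ P(Z=k) f_k(x); normalise over all components.
Normal densities:
  f_A = 0.0109552
  f_B = 3.55964e-09
  f_C = 0.000374239
Prior × likelihood for each component:
  P(Z=A)·f_A = 0.40 × 0.0109552 = 0.00438208
  P(Z=B)·f_B = 0.20 × 3.55964e-09 = 7.11927e-10
  P(Z=C)·f_C = 0.40 × 0.000374239 = 0.000149696
Normaliser: 0.00438208 + 7.11927e-10 + 0.000149696 = 0.00453177
P(Population A | 2.9) = 0.00438208 / 0.00453177 ≈ 0.967

0.967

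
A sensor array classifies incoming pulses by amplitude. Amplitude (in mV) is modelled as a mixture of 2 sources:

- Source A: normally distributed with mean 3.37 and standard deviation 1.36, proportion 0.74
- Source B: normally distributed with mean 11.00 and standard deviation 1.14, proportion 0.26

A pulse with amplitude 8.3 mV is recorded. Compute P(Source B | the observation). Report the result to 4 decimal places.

By Bayes' theorem, P(k | x) = P(Z=k) f_k(x) / Σ_j P(Z=j) f_j(x).
Component likelihoods at x = 8.3 mV:
  L_A = (1/(1.36·√(2π)))·exp(−(8.3−3.37)²/(2·1.36²)) = 0.293340·exp(-6.57031) = 0.000411075
  L_B = (1/(1.14·√(2π)))·exp(−(8.3−11.00)²/(2·1.14²)) = 0.349949·exp(-2.80471) = 0.0211805
Prior × likelihood for each component:
  P(Z=A)·L_A = 0.74 × 0.000411075 = 0.000304195
  P(Z=B)·L_B = 0.26 × 0.0211805 = 0.00550692
Marginal: 0.000304195 + 0.00550692 = 0.00581112
P(Source B | x) = 0.00550692 / 0.00581112 ≈ 0.9477

0.9477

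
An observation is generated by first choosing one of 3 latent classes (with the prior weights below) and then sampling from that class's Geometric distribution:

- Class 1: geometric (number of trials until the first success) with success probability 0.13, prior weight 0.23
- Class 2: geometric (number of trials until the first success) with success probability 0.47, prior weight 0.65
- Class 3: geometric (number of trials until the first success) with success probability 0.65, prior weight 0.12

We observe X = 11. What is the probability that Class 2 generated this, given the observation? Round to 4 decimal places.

0.0671

Apply Bayes' rule: the posterior for each component is proportional to its prior times its likelihood at x.
Evaluate each component's likelihood at the observed value:
  L_1 = 0.13·(1−0.13)^10 = 0.13·0.248423 = 0.032295
  L_2 = 0.47·(1−0.47)^10 = 0.47·0.00174887 = 0.000821971
  L_3 = 0.65·(1−0.65)^10 = 0.65·2.75855e-05 = 1.79306e-05
Weight by the priors:
  w_1·L_1 = 0.23 × 0.032295 = 0.00742786
  w_2·L_2 = 0.65 × 0.000821971 = 0.000534281
  w_3·L_3 = 0.12 × 1.79306e-05 = 2.15167e-06
Denominator: 0.00742786 + 0.000534281 + 2.15167e-06 = 0.00796429
P(Class 2 | the observation) ≈ 0.0671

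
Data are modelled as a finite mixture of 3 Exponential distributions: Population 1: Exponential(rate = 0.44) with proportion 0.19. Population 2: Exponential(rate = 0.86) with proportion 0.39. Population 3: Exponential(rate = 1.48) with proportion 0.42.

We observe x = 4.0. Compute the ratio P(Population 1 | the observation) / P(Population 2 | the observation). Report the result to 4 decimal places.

Posterior odds = (w_i f_i(x)) / (w_j f_j(x)); the normalising sum cancels.
Exponential densities:
  p_1 = 0.0756997
  p_2 = 0.0275756
  p_3 = 0.0039741
Odds = (0.19/0.39) × (0.0756997/0.0275756) = 0.487179 × 2.74517 ≈ 1.3374

1.3374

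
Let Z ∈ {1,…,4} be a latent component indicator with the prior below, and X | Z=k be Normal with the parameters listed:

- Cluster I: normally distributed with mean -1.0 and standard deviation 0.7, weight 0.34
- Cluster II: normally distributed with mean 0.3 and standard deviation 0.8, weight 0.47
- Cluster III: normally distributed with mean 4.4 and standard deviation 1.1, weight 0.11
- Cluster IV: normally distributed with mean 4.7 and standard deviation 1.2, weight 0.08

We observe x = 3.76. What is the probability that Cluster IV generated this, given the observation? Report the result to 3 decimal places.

P(component k | x) = P(Z=k)·f_k(x) / marginal(x), where marginal(x) = Σ_j P(Z=j)·f_j(x).
Component likelihoods at x = 3.76:
  f_I = (1/(0.7·√(2π)))·exp(−(3.76−-1.0)²/(2·0.7²)) = 0.569918·exp(-23.12000) = 5.18709e-11
  f_II = (1/(0.8·√(2π)))·exp(−(3.76−0.3)²/(2·0.8²)) = 0.498678·exp(-9.35281) = 4.32459e-05
  f_III = (1/(1.1·√(2π)))·exp(−(3.76−4.4)²/(2·1.1²)) = 0.362675·exp(-0.16926) = 0.306204
  f_IV = (1/(1.2·√(2π)))·exp(−(3.76−4.7)²/(2·1.2²)) = 0.332452·exp(-0.30681) = 0.244616
Unnormalised posteriors:
  P(Z=I)·f_I = 0.34 × 5.18709e-11 = 1.76361e-11
  P(Z=II)·f_II = 0.47 × 4.32459e-05 = 2.03256e-05
  P(Z=III)·f_III = 0.11 × 0.306204 = 0.0336824
  P(Z=IV)·f_IV = 0.08 × 0.244616 = 0.0195693
Evidence: 1.76361e-11 + 2.03256e-05 + 0.0336824 + 0.0195693 = 0.053272
So the posterior for Cluster IV is 0.0195693 / 0.053272 ≈ 0.367.

0.367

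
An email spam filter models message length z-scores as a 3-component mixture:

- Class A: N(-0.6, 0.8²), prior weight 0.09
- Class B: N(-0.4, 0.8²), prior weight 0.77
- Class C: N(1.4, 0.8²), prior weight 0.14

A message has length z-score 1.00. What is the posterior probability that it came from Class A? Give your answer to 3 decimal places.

0.040

Apply Bayes' rule: the posterior for each component is proportional to its prior times its likelihood at x.
Normal densities:
  f_A = (1/(0.8·√(2π)))·exp(−(1.00−-0.6)²/(2·0.8²)) = 0.498678·exp(-2.00000) = 0.0674887
  f_B = (1/(0.8·√(2π)))·exp(−(1.00−-0.4)²/(2·0.8²)) = 0.498678·exp(-1.53125) = 0.107847
  f_C = (1/(0.8·√(2π)))·exp(−(1.00−1.4)²/(2·0.8²)) = 0.498678·exp(-0.12500) = 0.440082
Unnormalised posteriors:
  π_A·f_A = 0.09 × 0.0674887 = 0.00607398
  π_B·f_B = 0.77 × 0.107847 = 0.0830419
  π_C·f_C = 0.14 × 0.440082 = 0.0616114
Marginal: 0.00607398 + 0.0830419 + 0.0616114 = 0.150727
So the posterior for Class A is 0.00607398 / 0.150727 ≈ 0.040.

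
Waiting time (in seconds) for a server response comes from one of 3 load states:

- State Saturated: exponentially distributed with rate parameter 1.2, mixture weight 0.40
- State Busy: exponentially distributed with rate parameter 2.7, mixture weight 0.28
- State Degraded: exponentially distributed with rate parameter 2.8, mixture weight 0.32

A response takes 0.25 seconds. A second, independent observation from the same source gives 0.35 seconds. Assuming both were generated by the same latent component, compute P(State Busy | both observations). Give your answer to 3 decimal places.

0.351

P(component k | x) = π_k·f_k(x) / marginal(x), where marginal(x) = Σ_j π_j·f_j(x).
Since both observations come from the same component, the likelihood for component k is f_k(x₁)·f_k(x₂).
  p_Saturated = [1.2·e^(−1.2·0.25) = 1.2·e^(−0.3000) = 0.888982] × [0.788456] = 0.700923
  p_Busy = [2.7·e^(−2.7·0.25) = 2.7·e^(−0.6750) = 1.37472] × [1.04943] = 1.44268
  p_Degraded = [2.8·e^(−2.8·0.25) = 2.8·e^(−0.7000) = 1.39044] × [1.05087] = 1.46117
Multiply by the mixture weights:
  π_Saturated·p_Saturated = 0.40 × 0.700923 = 0.280369
  π_Busy·p_Busy = 0.28 × 1.44268 = 0.403951
  π_Degraded·p_Degraded = 0.32 × 1.46117 = 0.467575
Marginal: 0.280369 + 0.403951 + 0.467575 = 1.1519
So the posterior for State Busy is 0.403951 / 1.1519 ≈ 0.351.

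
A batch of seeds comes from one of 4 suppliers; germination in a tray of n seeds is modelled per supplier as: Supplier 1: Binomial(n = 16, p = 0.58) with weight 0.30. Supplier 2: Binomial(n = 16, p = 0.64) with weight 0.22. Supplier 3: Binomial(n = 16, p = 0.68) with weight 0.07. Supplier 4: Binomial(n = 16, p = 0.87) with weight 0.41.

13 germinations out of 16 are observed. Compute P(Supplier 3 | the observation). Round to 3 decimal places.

0.072

By Bayes' theorem, P(k | x) = w_k f_k(x) / Σ_j w_j f_j(x).
Binomial probabilities:
  L_1 = C(16,13)·0.58^13·0.42^3 = 560·0.000840551·0.074088 = 0.0348738
  L_2 = C(16,13)·0.64^13·0.36^3 = 560·0.00302231·0.046656 = 0.0789651
  L_3 = C(16,13)·0.68^13·0.32^3 = 560·0.00664685·0.032768 = 0.12197
  L_4 = C(16,13)·0.87^13·0.13^3 = 560·0.163588·0.002197 = 0.201265
Prior × likelihood for each component:
  w_1·L_1 = 0.30 × 0.0348738 = 0.0104622
  w_2·L_2 = 0.22 × 0.0789651 = 0.0173723
  w_3·L_3 = 0.07 × 0.12197 = 0.00853792
  w_4·L_4 = 0.41 × 0.201265 = 0.0825187
Denominator: 0.0104622 + 0.0173723 + 0.00853792 + 0.0825187 = 0.118891
P(Supplier 3 | the observation) = 0.00853792 / 0.118891 ≈ 0.072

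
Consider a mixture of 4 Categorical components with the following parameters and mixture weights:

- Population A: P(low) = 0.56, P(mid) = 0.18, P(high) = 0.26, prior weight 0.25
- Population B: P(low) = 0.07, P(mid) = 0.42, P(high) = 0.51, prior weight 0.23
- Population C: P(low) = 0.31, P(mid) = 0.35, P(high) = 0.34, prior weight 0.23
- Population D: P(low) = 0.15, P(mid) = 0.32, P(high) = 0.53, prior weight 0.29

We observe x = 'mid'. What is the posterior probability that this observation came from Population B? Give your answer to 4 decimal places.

0.3068

By Bayes' theorem, P(k | x) = π_k f_k(x) / Σ_j π_j f_j(x).
Component likelihoods at x = 'mid':
  p_A = 0.18
  p_B = 0.42
  p_C = 0.35
  p_D = 0.32
Prior × likelihood for each component:
  π_A·p_A = 0.25 × 0.18 = 0.045
  π_B·p_B = 0.23 × 0.42 = 0.0966
  π_C·p_C = 0.23 × 0.35 = 0.0805
  π_D·p_D = 0.29 × 0.32 = 0.0928
Marginal: 0.045 + 0.0966 + 0.0805 + 0.0928 = 0.3149
So the posterior for Population B is 0.0966 / 0.3149 ≈ 0.3068.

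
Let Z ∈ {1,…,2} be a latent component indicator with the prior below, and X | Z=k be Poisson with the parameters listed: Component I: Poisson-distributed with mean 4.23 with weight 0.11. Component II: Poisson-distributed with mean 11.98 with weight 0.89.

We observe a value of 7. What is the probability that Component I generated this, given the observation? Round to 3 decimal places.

0.164

Apply Bayes' rule: the posterior for each component is proportional to its prior times its likelihood at x.
Evaluate each component's likelihood at the observed value:
  L_I = 0.0699659
  L_II = 0.0440473
Unnormalised posteriors:
  π_I·L_I = 0.11 × 0.0699659 = 0.00769625
  π_II·L_II = 0.89 × 0.0440473 = 0.0392021
Sum: 0.00769625 + 0.0392021 = 0.0468983
P(Component I | x) = 0.00769625 / 0.0468983 ≈ 0.164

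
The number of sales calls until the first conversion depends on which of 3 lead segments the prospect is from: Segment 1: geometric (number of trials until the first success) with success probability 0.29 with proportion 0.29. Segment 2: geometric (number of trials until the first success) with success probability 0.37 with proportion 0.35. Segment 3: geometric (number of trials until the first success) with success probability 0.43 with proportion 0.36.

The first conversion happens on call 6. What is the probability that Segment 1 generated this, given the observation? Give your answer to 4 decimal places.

0.4064

P(component k | x) = w_k·f_k(x) / marginal(x), where marginal(x) = Σ_j w_j·f_j(x).
Component likelihoods at x = 6:
  f_1 = 0.0523227
  f_2 = 0.0367202
  f_3 = 0.0258728
Multiply by the mixture weights:
  w_1·f_1 = 0.29 × 0.0523227 = 0.0151736
  w_2·f_2 = 0.35 × 0.0367202 = 0.0128521
  w_3·f_3 = 0.36 × 0.0258728 = 0.00931419
Sum: 0.0151736 + 0.0128521 + 0.00931419 = 0.0373398
P(Segment 1 | the observation) ≈ 0.4064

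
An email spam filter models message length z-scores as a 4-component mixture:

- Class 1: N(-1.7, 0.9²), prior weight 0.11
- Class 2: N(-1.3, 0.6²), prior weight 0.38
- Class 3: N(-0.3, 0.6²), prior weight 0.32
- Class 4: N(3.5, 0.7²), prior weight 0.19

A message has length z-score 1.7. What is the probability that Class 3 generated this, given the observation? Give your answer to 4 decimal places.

By Bayes' theorem, P(k | x) = w_k f_k(x) / Σ_j w_j f_j(x).
Evaluate each component's likelihood at the observed value:
  f_1 = (1/(0.9·√(2π)))·exp(−(1.7−-1.7)²/(2·0.9²)) = 0.443269·exp(-7.13580) = 0.000352881
  f_2 = (1/(0.6·√(2π)))·exp(−(1.7−-1.3)²/(2·0.6²)) = 0.664904·exp(-12.50000) = 2.47787e-06
  f_3 = (1/(0.6·√(2π)))·exp(−(1.7−-0.3)²/(2·0.6²)) = 0.664904·exp(-5.55556) = 0.00257046
  f_4 = (1/(0.7·√(2π)))·exp(−(1.7−3.5)²/(2·0.7²)) = 0.569918·exp(-3.30612) = 0.0208921
Weight by the priors:
  w_1·f_1 = 0.11 × 0.000352881 = 3.88169e-05
  w_2·f_2 = 0.38 × 2.47787e-06 = 9.41589e-07
  w_3·f_3 = 0.32 × 0.00257046 = 0.000822549
  w_4·f_4 = 0.19 × 0.0208921 = 0.00396949
Sum: 3.88169e-05 + 9.41589e-07 + 0.000822549 + 0.00396949 = 0.0048318
Responsibility of Class 3: 0.000822549 / 0.0048318 ≈ 0.1702

0.1702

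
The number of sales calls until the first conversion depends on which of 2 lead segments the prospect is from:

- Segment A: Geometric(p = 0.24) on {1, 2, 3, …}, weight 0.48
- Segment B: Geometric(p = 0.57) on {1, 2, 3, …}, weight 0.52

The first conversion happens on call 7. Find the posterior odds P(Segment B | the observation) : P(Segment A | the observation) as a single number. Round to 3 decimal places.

The posterior odds equal the prior odds times the likelihood ratio: (P(Z=i)/P(Z=j))·(f_i(x)/f_j(x)).
Evaluate each component's likelihood at the observed value:
  p_A = 0.046248
  p_B = 0.00360318
Posterior odds = (P(Z=B)·p_B) / (P(Z=A)·p_A) = (0.52·0.00360318) / (0.48·0.046248) = 0.00187365 / 0.022199 ≈ 0.084

0.084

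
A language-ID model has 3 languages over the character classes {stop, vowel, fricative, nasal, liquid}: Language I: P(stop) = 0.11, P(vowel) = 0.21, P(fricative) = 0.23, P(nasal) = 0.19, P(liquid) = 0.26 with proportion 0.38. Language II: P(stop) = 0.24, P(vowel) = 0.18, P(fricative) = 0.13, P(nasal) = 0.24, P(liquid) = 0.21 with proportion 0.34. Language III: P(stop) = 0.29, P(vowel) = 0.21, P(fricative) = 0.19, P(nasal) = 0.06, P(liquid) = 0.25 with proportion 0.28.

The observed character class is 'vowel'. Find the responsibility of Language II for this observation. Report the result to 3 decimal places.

The responsibility of component k is π_k f_k(x) divided by Σ_j π_j f_j(x).
Evaluate each component's likelihood at the observed value:
  L_I = 0.21
  L_II = 0.18
  L_III = 0.21
Unnormalised posteriors:
  π_I·L_I = 0.38 × 0.21 = 0.0798
  π_II·L_II = 0.34 × 0.18 = 0.0612
  π_III·L_III = 0.28 × 0.21 = 0.0588
Normaliser: 0.0798 + 0.0612 + 0.0588 = 0.1998
So the posterior for Language II is 0.0612 / 0.1998 ≈ 0.306.

0.306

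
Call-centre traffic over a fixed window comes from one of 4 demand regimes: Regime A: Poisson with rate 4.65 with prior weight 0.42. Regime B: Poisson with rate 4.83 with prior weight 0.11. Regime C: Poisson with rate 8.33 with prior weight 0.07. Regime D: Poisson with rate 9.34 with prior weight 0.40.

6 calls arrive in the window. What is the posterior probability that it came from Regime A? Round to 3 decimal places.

Posterior ∝ prior × likelihood, so P(k | x) ∝ π_k f_k(x); normalise over all components.
Evaluate each component's likelihood at the observed value:
  f_A = e^(−4.65)·4.65^6/6! = 0.13425
  f_B = e^(−4.83)·4.83^6/6! = 0.140834
  f_C = e^(−8.33)·8.33^6/6! = 0.111909
  f_D = e^(−9.34)·9.34^6/6! = 0.0809913
Unnormalised posteriors:
  π_A·f_A = 0.42 × 0.13425 = 0.0563852
  π_B·f_B = 0.11 × 0.140834 = 0.0154918
  π_C·f_C = 0.07 × 0.111909 = 0.00783362
  π_D·f_D = 0.40 × 0.0809913 = 0.0323965
Denominator: 0.0563852 + 0.0154918 + 0.00783362 + 0.0323965 = 0.112107
So the posterior for Regime A is 0.0563852 / 0.112107 ≈ 0.503.

0.503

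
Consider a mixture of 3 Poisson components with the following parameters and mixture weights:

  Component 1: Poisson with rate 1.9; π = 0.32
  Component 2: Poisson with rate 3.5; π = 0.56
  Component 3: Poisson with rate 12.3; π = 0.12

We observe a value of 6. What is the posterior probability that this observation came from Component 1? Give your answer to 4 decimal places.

0.0639

Posterior ∝ prior × likelihood, so P(k | x) ∝ π_k f_k(x); normalise over all components.
Poisson probabilities:
  p_1 = e^(−1.9)·1.9^6/6! = 0.00977304
  p_2 = e^(−3.5)·3.5^6/6! = 0.0770983
  p_3 = e^(−12.3)·12.3^6/6! = 0.0218915
Multiply by the mixture weights:
  π_1·p_1 = 0.32 × 0.00977304 = 0.00312737
  π_2·p_2 = 0.56 × 0.0770983 = 0.0431751
  π_3·p_3 = 0.12 × 0.0218915 = 0.00262698
Denominator: 0.00312737 + 0.0431751 + 0.00262698 = 0.0489294
Responsibility of Component 1: 0.00312737 / 0.0489294 ≈ 0.0639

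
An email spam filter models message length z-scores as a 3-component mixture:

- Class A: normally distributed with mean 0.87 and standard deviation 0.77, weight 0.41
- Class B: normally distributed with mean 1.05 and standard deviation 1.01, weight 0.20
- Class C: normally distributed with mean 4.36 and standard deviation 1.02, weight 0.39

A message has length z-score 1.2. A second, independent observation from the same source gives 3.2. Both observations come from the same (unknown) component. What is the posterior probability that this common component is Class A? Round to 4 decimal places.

The responsibility of component k is w_k f_k(x) divided by Σ_j w_j f_j(x).
Since both observations come from the same component, the likelihood for component k is f_k(x₁)·f_k(x₂).
  L_A = [0.472645] × [0.00532239] = 0.0025156
  L_B = [0.39066] × [0.040983] = 0.0160104
  L_C = [0.00322228] × [0.204863] = 0.000660126
Multiply by the mixture weights:
  w_A·L_A = 0.41 × 0.0025156 = 0.0010314
  w_B·L_B = 0.20 × 0.0160104 = 0.00320208
  w_C·L_C = 0.39 × 0.000660126 = 0.000257449
Marginal: 0.0010314 + 0.00320208 + 0.000257449 = 0.00449093
P(Class A | data) ≈ 0.2297

0.2297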